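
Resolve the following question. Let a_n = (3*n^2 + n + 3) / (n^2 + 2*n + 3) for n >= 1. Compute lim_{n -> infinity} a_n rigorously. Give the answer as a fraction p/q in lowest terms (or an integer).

Divide numerator and denominator by n^2, the highest power:
numerator / n^2 = 3 + 1/n + 3/n^2
denominator / n^2 = 1 + 2/n + 3/n^2
As n -> infinity, all terms of the form c/n^k (k >= 1) tend to 0.
So numerator / n^2 -> 3 and denominator / n^2 -> 1.
Therefore lim a_n = 3.

3


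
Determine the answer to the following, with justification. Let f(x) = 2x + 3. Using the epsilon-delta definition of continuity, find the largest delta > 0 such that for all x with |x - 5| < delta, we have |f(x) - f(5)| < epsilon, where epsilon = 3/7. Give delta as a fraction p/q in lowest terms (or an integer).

We compute f(5) = 2*(5) + 3 = 13.
|f(x) - f(5)| = |2x + 3 - (13)| = |2(x - 5)| = 2|x - 5|.
We need 2|x - 5| < 3/7, i.e. |x - 5| < 3/7 / 2 = 3/14.
So any delta <= 3/14 works. Conversely, if delta > 3/14, then x = 5 + 3/14 satisfies |x - 5| = 3/14 < delta but |f(x) - f(5)| = 2 * 3/14 = 3/7, which is not < 3/7; so no larger delta works.
Hence the largest such delta is 3/14.

3/14


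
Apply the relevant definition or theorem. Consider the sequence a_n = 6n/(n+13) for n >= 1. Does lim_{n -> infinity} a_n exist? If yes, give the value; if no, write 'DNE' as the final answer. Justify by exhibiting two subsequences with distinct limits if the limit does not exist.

Examine the behaviour of a_n along subsequences.
Even-n subsequence a_{2k} = 6(2k)/(2k+13) -> 6. Odd-n subsequence a_{2k+1} = 6(2k+1)/(2k+14) -> 6. Both tend to 6, which suggests the limit is 6; verify directly.
|a_n - 6| = |6n - 6(n+13)| / (n+13) = 78/(n+13) < 78/n for every n >= 1.
Given epsilon > 0, choose a positive integer N > 78/epsilon. Then for all n >= N, |a_n - 6| < 78/n <= 78/N < epsilon.
So by the definition of the limit, lim a_n exists and equals 6.

6


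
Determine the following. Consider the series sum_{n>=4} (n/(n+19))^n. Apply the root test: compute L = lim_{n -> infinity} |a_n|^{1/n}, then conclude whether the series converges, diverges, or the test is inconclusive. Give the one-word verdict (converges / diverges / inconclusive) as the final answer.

Let a_n denote the general term. Form |a_n|^(1/n) and simplify:
|a_n|^(1/n) = n/(n + 19)
Take the limit as n -> infinity: L = 1.
Since L = 1, the root test is inconclusive. (In fact a_n = (n/(n+19))^n -> e^(-19) != 0, so the nth-term test shows divergence; but the root test itself gives no conclusion.)

inconclusive


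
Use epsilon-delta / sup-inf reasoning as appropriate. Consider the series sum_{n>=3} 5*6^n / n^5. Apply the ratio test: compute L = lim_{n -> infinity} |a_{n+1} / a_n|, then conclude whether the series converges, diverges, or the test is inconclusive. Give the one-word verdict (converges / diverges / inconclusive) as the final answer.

Let a_n denote the general term. Form the ratio a_{n+1}/a_n and simplify:
a_{n+1}/a_n = 6*n^5/(n + 1)^5
Take the limit as n -> infinity: L = 6.
Since L = 6 > 1 (or L = infinity), the ratio test implies the series diverges.

diverges


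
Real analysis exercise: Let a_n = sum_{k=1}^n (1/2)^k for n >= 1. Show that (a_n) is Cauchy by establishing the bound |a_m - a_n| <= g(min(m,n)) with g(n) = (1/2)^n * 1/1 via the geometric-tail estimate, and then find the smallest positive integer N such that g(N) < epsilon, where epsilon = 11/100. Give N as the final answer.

For m > n >= 1: |a_m - a_n| = sum_{k=n+1}^m (1/2)^k < sum_{k=n+1}^infinity (1/2)^k = (1/2)^(n+1) / (1 - 1/2) = (1/2)^n * (1/2) * (2/1) = (1/2)^n * 1/1.
So g(n) = (1/2)^n / 1. Since g(n) -> 0, (a_n) is Cauchy.
Now solve g(N) < 11/100: (1/2)^N / 1 < 11/100 <=> 2^N > 1 / (1 * 11/100) = 100/11.
Check powers of 2: 2^3 = 8 <= 100/11, 2^4 = 16 > 100/11.
So the smallest such N is 4. Check: g(4) = 1/(1 * 16) = 1/16 < 11/100.

4


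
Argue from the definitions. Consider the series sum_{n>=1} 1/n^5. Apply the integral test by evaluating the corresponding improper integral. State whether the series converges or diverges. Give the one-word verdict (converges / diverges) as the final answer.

Let f(x) = x^(-5). Then f is positive, continuous, and decreasing on [1, infinity), so the integral test applies.
Compute the improper integral int_{1}^infinity f(x) dx:
  antiderivative F(x) = -1/(4*x^4).
  As x -> infinity, F(x) -> 0 (since p = 5 > 1).
  So int = F(infinity) - F(1) = 0 - (-1/4) = 1/4.
  Finite, so by the integral test, the series converges.

converges


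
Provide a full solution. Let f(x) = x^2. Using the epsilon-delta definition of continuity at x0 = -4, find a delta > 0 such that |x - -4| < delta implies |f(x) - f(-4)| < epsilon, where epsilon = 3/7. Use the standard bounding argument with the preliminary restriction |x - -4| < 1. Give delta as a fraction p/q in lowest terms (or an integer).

Factor: |x^2 - (-4)^2| = |x - -4| * |x + -4|.
Impose |x - -4| < 1 first. Then |x + -4| = |(x - -4) + 2*(-4)| <= |x - -4| + 2*|-4| < 1 + 8 = 9.
So |x^2 - (-4)^2| < delta * 9.
We need delta * 9 <= 3/7, i.e. delta <= 3/7/9 = 1/21.
Since 1/21 < 1, this is tighter than 1; take delta = 1/21.
So delta = 1/21 works.

1/21


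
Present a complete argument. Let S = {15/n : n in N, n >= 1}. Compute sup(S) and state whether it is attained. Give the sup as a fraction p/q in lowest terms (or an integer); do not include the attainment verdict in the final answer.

Analysis:
- Values: 15, 15/2, 5, 15/4, ... strictly decreasing.
- The maximum is 15 (n=1); sup = 15 (attained).
- The set is bounded below by 0; 15/n -> 0 so 0 is the greatest lower bound.
- 0 is not in the set, so inf = 0 is not attained.
Conclusion: sup(S) = 15, attained in S.

15


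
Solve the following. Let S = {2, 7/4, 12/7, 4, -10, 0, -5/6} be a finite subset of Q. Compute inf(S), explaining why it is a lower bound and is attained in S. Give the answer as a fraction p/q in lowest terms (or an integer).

S is finite, so inf(S) = min(S).
Sorted increasing:
-10, -5/6, 0, 12/7, 7/4, 2, 4
The extremum is -10.
For every x in S, x >= -10. And -10 is in S, so it is attained.
Therefore inf(S) = -10.

-10


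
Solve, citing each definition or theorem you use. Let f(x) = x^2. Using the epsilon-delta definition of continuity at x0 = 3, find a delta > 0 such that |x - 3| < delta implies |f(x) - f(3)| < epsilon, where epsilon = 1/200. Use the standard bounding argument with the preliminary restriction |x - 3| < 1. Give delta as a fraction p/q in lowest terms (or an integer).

Factor: |x^2 - (3)^2| = |x - 3| * |x + 3|.
Impose |x - 3| < 1 first. Then |x + 3| = |(x - 3) + 2*(3)| <= |x - 3| + 2*|3| < 1 + 6 = 7.
So |x^2 - (3)^2| < delta * 7.
We need delta * 7 <= 1/200, i.e. delta <= 1/200/7 = 1/1400.
Since 1/1400 < 1, this is tighter than 1; take delta = 1/1400.
So delta = 1/1400 works.

1/1400


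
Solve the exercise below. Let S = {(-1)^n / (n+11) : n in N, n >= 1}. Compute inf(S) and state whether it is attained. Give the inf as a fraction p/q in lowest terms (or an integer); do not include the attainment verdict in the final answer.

Analysis:
- Values: -1/12, 1/13, -1/14, 1/15, -1/16, ...
- Positive terms (even n): 1/(2+11), 1/(4+11), ... decreasing -> max = 1/13 (n=2).
- Negative terms (odd n): -1/(1+11), -1/(3+11), ... increasing -> min = -1/12 (n=1).
- So sup = 1/13 (attained at n=2); inf = -1/12 (attained at n=1).
Conclusion: inf(S) = -1/12, attained in S.

-1/12


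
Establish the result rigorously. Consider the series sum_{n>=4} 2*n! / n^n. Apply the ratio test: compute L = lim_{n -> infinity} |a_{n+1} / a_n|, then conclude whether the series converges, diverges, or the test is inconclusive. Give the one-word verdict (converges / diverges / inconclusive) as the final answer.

Let a_n denote the general term. Form the ratio a_{n+1}/a_n and simplify:
a_{n+1}/a_n = (n/(n + 1))^n
Take the limit as n -> infinity: L = exp(-1).
Since L = exp(-1) < 1, the ratio test implies the series converges.

converges


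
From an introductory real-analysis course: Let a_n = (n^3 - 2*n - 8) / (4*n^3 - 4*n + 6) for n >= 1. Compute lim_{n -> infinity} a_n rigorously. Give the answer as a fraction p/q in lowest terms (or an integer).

Divide numerator and denominator by n^3, the highest power:
numerator / n^3 = 1 - 2/n^2 - 8/n^3
denominator / n^3 = 4 - 4/n^2 + 6/n^3
As n -> infinity, all terms of the form c/n^k (k >= 1) tend to 0.
So numerator / n^3 -> 1 and denominator / n^3 -> 4.
Therefore lim a_n = 1/4.

1/4


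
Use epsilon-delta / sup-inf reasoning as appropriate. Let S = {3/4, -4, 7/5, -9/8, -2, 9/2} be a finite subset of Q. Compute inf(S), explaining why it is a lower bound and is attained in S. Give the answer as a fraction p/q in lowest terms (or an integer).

S is finite, so inf(S) = min(S).
Sorted increasing:
-4, -2, -9/8, 3/4, 7/5, 9/2
The extremum is -4.
For every x in S, x >= -4. And -4 is in S, so it is attained.
Therefore inf(S) = -4.

-4


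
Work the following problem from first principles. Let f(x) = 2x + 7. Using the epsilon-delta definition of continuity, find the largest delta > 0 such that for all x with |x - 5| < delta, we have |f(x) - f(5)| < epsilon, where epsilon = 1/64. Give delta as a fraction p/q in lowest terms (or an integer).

We compute f(5) = 2*(5) + 7 = 17.
|f(x) - f(5)| = |2x + 7 - (17)| = |2(x - 5)| = 2|x - 5|.
We need 2|x - 5| < 1/64, i.e. |x - 5| < 1/64 / 2 = 1/128.
So any delta <= 1/128 works. Conversely, if delta > 1/128, then x = 5 + 1/128 satisfies |x - 5| = 1/128 < delta but |f(x) - f(5)| = 2 * 1/128 = 1/64, which is not < 1/64; so no larger delta works.
Hence the largest such delta is 1/128.

1/128


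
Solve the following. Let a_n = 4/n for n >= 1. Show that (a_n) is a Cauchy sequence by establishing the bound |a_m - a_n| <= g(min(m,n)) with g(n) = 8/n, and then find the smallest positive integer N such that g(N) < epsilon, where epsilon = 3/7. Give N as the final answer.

For any m, n >= 1, by the triangle inequality:
|a_m - a_n| = |4/m - 4/n| <= 4*1/m + 4*1/n <= 8/min(m,n).
So g(n) = 8/n bounds the Cauchy difference. Since g(n) -> 0, (a_n) is Cauchy.
Now solve g(N) < 3/7: 8/N < 3/7 <=> N > 8 / (3/7) = 56/3.
The smallest integer strictly greater than 56/3 is N = 19.
Check: g(19) = 8/19 = 8/19 < 3/7; g(18) = 4/9 >= 3/7. So N = 19.

19


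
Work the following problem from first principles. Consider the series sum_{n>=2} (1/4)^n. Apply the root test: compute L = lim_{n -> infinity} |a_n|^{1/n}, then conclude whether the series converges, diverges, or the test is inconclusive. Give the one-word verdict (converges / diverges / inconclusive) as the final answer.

Let a_n denote the general term. Form |a_n|^(1/n) and simplify:
|a_n|^(1/n) = 1/4
Take the limit as n -> infinity: L = 1/4.
Since L = 1/4 < 1, the root test implies convergence.

converges


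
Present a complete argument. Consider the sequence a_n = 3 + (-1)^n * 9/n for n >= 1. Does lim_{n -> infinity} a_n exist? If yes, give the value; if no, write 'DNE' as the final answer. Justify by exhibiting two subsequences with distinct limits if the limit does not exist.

Examine the behaviour of a_n along subsequences.
Even-n subsequence a_{2k} = 3 + 9/(2k) -> 3. Odd-n subsequence a_{2k+1} = 3 - 9/(2k+1) -> 3. Both tend to 3, which suggests the limit is 3; verify directly.
|a_n - 3| = |(-1)^n * 9/n| = 9/n for every n >= 1.
Given epsilon > 0, choose a positive integer N > 9/epsilon. Then for all n >= N, |a_n - 3| = 9/n <= 9/N < epsilon.
So by the definition of the limit, lim a_n exists and equals 3.

3


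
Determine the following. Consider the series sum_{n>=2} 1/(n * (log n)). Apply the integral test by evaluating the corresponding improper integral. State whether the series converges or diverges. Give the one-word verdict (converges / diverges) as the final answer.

Let f(x) = 1/(x*log(x)). Then f is positive, continuous, and decreasing on [2, infinity), so the integral test applies.
Compute the improper integral int_{2}^infinity f(x) dx:
  antiderivative F(x) = log(log(x)).
  F(x) = log(log(x)) -> infinity as x -> infinity. The integral diverges, so by the integral test, the series diverges.

diverges


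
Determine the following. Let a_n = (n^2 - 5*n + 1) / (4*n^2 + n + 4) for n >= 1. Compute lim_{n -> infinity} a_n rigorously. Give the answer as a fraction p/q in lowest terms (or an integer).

Divide numerator and denominator by n^2, the highest power:
numerator / n^2 = 1 - 5/n + n^(-2)
denominator / n^2 = 4 + 1/n + 4/n^2
As n -> infinity, all terms of the form c/n^k (k >= 1) tend to 0.
So numerator / n^2 -> 1 and denominator / n^2 -> 4.
Therefore lim a_n = 1/4.

1/4


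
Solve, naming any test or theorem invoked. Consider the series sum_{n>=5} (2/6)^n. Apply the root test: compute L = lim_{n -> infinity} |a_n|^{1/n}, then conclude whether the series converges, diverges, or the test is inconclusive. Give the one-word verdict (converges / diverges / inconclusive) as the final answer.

Let a_n denote the general term. Form |a_n|^(1/n) and simplify:
|a_n|^(1/n) = 1/3
Take the limit as n -> infinity: L = 1/3.
Since L = 1/3 < 1, the root test implies convergence.

converges


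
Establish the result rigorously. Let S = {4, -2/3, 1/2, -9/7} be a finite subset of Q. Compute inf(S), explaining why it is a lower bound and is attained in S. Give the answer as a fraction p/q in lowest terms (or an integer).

S is finite, so inf(S) = min(S).
Sorted increasing:
-9/7, -2/3, 1/2, 4
The extremum is -9/7.
For every x in S, x >= -9/7. And -9/7 is in S, so it is attained.
Therefore inf(S) = -9/7.

-9/7


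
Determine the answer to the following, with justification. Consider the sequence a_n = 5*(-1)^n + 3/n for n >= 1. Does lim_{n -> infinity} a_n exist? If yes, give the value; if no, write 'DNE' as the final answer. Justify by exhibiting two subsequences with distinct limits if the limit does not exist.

Examine the behaviour of a_n along subsequences.
a_{2k} = 5 + 3/(2k) -> 5. a_{2k+1} = -5 + 3/(2k+1) -> -5.
Since these two subsequential limits are 5 and -5, distinct, the full sequence cannot converge (a convergent sequence has all subsequences tending to the same limit). So lim a_n does not exist.

DNE


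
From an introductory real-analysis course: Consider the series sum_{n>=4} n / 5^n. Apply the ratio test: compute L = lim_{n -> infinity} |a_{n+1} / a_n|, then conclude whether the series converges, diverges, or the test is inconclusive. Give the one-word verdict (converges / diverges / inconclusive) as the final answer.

Let a_n denote the general term. Form the ratio a_{n+1}/a_n and simplify:
a_{n+1}/a_n = (n + 1)/(5*n)
Take the limit as n -> infinity: L = 1/5.
Since L = 1/5 < 1, the ratio test implies the series converges.

converges


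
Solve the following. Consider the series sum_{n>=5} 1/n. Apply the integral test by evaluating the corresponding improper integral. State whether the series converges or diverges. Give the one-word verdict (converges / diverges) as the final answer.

Let f(x) = 1/x. Then f is positive, continuous, and decreasing on [5, infinity), so the integral test applies.
Compute the improper integral int_{5}^infinity f(x) dx:
  antiderivative F(x) = log(x).
  As x -> infinity, log(x) -> infinity.
  So int = infinity - log(5) = infinity. By the integral test, the series diverges.

diverges


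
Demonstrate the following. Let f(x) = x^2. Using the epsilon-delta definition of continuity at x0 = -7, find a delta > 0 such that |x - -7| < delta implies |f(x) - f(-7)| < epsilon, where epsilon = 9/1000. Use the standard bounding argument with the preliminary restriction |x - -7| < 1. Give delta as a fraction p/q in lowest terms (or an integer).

Factor: |x^2 - (-7)^2| = |x - -7| * |x + -7|.
Impose |x - -7| < 1 first. Then |x + -7| = |(x - -7) + 2*(-7)| <= |x - -7| + 2*|-7| < 1 + 14 = 15.
So |x^2 - (-7)^2| < delta * 15.
We need delta * 15 <= 9/1000, i.e. delta <= 9/1000/15 = 3/5000.
Since 3/5000 < 1, this is tighter than 1; take delta = 3/5000.
So delta = 3/5000 works.

3/5000


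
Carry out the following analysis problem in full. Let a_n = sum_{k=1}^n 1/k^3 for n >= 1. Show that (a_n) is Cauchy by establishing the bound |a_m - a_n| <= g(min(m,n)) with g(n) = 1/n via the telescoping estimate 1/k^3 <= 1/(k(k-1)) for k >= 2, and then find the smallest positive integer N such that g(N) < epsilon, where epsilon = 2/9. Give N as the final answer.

For m > n >= 1: |a_m - a_n| = sum_{k=n+1}^m 1/k^3.
Use 1/k^3 <= 1/(k(k-1)) = 1/(k-1) - 1/k for k >= 2 (which holds since k^3 >= k^2 >= k(k-1) for k >= 2):
sum_{k=n+1}^m 1/k^3 <= sum_{k=n+1}^m (1/(k-1) - 1/k) = 1/n - 1/m <= 1/n.
By symmetry the same bound holds with n,m swapped, so |a_m - a_n| <= 1/min(m,n) = g(min(m,n)). Since g(n) -> 0, (a_n) is Cauchy.
Now solve g(N) < 2/9: 1/N < 2/9 <=> N > 1/(2/9) = 9/2.
The smallest integer strictly greater than 9/2 is N = 5.
Check: g(5) = 1/5 < 2/9; g(4) = 1/4 >= 2/9. So N = 5.

5


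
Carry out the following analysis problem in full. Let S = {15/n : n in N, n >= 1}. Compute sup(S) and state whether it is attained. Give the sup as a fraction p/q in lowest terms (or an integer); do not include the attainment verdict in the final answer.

Analysis:
- Values: 15, 15/2, 5, 15/4, ... strictly decreasing.
- The maximum is 15 (n=1); sup = 15 (attained).
- The set is bounded below by 0; 15/n -> 0 so 0 is the greatest lower bound.
- 0 is not in the set, so inf = 0 is not attained.
Conclusion: sup(S) = 15, attained in S.

15


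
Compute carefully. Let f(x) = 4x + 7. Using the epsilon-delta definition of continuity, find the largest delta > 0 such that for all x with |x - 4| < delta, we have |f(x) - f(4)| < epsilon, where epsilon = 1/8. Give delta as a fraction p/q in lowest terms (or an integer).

We compute f(4) = 4*(4) + 7 = 23.
|f(x) - f(4)| = |4x + 7 - (23)| = |4(x - 4)| = 4|x - 4|.
We need 4|x - 4| < 1/8, i.e. |x - 4| < 1/8 / 4 = 1/32.
So any delta <= 1/32 works. Conversely, if delta > 1/32, then x = 4 + 1/32 satisfies |x - 4| = 1/32 < delta but |f(x) - f(4)| = 4 * 1/32 = 1/8, which is not < 1/8; so no larger delta works.
Hence the largest such delta is 1/32.

1/32


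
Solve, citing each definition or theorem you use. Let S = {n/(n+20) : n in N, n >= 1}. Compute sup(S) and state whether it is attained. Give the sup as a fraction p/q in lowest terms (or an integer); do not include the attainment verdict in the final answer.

Analysis:
- Values: 1/21, 1/11, 3/23, 1/6, ... strictly increasing.
- Minimum is 1/21 (n=1); inf = 1/21 (attained).
- n/(n+20) = 1 - 20/(n+20) -> 1 from below as n -> infinity, and never equals 1.
- So sup = 1 (not attained).
Conclusion: sup(S) = 1, not attained in S.

1


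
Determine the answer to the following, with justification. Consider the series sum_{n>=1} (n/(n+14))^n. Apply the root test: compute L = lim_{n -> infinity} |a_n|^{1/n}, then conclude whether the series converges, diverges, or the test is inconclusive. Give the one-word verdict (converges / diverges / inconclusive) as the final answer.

Let a_n denote the general term. Form |a_n|^(1/n) and simplify:
|a_n|^(1/n) = n/(n + 14)
Take the limit as n -> infinity: L = 1.
Since L = 1, the root test is inconclusive. (In fact a_n = (n/(n+14))^n -> e^(-14) != 0, so the nth-term test shows divergence; but the root test itself gives no conclusion.)

inconclusive


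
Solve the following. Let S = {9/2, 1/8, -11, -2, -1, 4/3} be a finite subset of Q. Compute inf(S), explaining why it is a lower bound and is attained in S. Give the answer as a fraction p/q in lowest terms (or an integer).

S is finite, so inf(S) = min(S).
Sorted increasing:
-11, -2, -1, 1/8, 4/3, 9/2
The extremum is -11.
For every x in S, x >= -11. And -11 is in S, so it is attained.
Therefore inf(S) = -11.

-11


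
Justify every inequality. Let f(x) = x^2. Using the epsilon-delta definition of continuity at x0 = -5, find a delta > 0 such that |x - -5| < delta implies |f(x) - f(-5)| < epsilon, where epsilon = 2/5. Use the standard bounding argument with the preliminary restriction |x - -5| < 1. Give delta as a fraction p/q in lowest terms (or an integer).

Factor: |x^2 - (-5)^2| = |x - -5| * |x + -5|.
Impose |x - -5| < 1 first. Then |x + -5| = |(x - -5) + 2*(-5)| <= |x - -5| + 2*|-5| < 1 + 10 = 11.
So |x^2 - (-5)^2| < delta * 11.
We need delta * 11 <= 2/5, i.e. delta <= 2/5/11 = 2/55.
Since 2/55 < 1, this is tighter than 1; take delta = 2/55.
So delta = 2/55 works.

2/55


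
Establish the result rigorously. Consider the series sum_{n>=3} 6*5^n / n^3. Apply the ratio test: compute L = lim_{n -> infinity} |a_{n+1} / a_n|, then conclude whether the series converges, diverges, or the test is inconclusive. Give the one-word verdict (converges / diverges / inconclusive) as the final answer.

Let a_n denote the general term. Form the ratio a_{n+1}/a_n and simplify:
a_{n+1}/a_n = 5*n^3/(n + 1)^3
Take the limit as n -> infinity: L = 5.
Since L = 5 > 1 (or L = infinity), the ratio test implies the series diverges.

diverges


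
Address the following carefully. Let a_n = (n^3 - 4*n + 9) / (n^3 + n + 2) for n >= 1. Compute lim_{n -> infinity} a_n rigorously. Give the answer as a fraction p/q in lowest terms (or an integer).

Divide numerator and denominator by n^3, the highest power:
numerator / n^3 = 1 - 4/n^2 + 9/n^3
denominator / n^3 = 1 + n^(-2) + 2/n^3
As n -> infinity, all terms of the form c/n^k (k >= 1) tend to 0.
So numerator / n^3 -> 1 and denominator / n^3 -> 1.
Therefore lim a_n = 1.

1


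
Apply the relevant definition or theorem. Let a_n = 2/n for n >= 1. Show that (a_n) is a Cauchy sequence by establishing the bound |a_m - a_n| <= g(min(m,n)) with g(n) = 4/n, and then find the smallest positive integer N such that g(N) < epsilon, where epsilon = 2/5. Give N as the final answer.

For any m, n >= 1, by the triangle inequality:
|a_m - a_n| = |2/m - 2/n| <= 2*1/m + 2*1/n <= 4/min(m,n).
So g(n) = 4/n bounds the Cauchy difference. Since g(n) -> 0, (a_n) is Cauchy.
Now solve g(N) < 2/5: 4/N < 2/5 <=> N > 4 / (2/5) = 10.
The smallest integer strictly greater than 10 is N = 11.
Check: g(11) = 4/11 = 4/11 < 2/5; g(10) = 2/5 >= 2/5. So N = 11.

11


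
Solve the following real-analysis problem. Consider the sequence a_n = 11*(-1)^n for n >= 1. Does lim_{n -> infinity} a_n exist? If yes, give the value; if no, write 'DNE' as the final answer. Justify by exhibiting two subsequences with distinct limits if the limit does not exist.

Examine the behaviour of a_n along subsequences.
Even-n subsequence a_{2k} = 11 -> 11. Odd-n subsequence a_{2k+1} = -11 -> -11.
Since these two subsequential limits are 11 and -11, distinct, the full sequence cannot converge (a convergent sequence has all subsequences tending to the same limit). So lim a_n does not exist.

DNE


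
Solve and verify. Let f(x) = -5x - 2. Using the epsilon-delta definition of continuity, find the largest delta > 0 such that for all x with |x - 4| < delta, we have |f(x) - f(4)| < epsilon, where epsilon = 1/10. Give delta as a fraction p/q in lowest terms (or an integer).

We compute f(4) = -5*(4) - 2 = -22.
|f(x) - f(4)| = |-5x - 2 - (-22)| = |-5(x - 4)| = 5|x - 4|.
We need 5|x - 4| < 1/10, i.e. |x - 4| < 1/10 / 5 = 1/50.
So any delta <= 1/50 works. Conversely, if delta > 1/50, then x = 4 + 1/50 satisfies |x - 4| = 1/50 < delta but |f(x) - f(4)| = 5 * 1/50 = 1/10, which is not < 1/10; so no larger delta works.
Hence the largest such delta is 1/50.

1/50


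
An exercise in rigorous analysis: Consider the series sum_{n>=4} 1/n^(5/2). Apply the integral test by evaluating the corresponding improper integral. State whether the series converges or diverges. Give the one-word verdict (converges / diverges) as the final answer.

Let f(x) = x^(-5/2). Then f is positive, continuous, and decreasing on [4, infinity), so the integral test applies.
Compute the improper integral int_{4}^infinity f(x) dx:
  antiderivative F(x) = -2/(3*x^(3/2)).
  As x -> infinity, F(x) -> 0 (since p = 5/2 > 1).
  So int = F(infinity) - F(4) = 0 - (-1/12) = 1/12.
  Finite, so by the integral test, the series converges.

converges


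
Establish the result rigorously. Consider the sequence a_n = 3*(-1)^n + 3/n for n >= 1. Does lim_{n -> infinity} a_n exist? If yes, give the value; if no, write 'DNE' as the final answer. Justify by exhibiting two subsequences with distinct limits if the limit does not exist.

Examine the behaviour of a_n along subsequences.
a_{2k} = 3 + 3/(2k) -> 3. a_{2k+1} = -3 + 3/(2k+1) -> -3.
Since these two subsequential limits are 3 and -3, distinct, the full sequence cannot converge (a convergent sequence has all subsequences tending to the same limit). So lim a_n does not exist.

DNE


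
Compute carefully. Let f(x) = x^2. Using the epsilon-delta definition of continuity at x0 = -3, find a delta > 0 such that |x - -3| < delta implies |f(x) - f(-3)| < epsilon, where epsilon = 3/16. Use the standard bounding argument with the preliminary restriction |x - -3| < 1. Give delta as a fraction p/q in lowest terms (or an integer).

Factor: |x^2 - (-3)^2| = |x - -3| * |x + -3|.
Impose |x - -3| < 1 first. Then |x + -3| = |(x - -3) + 2*(-3)| <= |x - -3| + 2*|-3| < 1 + 6 = 7.
So |x^2 - (-3)^2| < delta * 7.
We need delta * 7 <= 3/16, i.e. delta <= 3/16/7 = 3/112.
Since 3/112 < 1, this is tighter than 1; take delta = 3/112.
So delta = 3/112 works.

3/112


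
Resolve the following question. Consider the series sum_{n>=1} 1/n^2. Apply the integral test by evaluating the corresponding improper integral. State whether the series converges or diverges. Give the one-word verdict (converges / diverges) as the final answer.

Let f(x) = x^(-2). Then f is positive, continuous, and decreasing on [1, infinity), so the integral test applies.
Compute the improper integral int_{1}^infinity f(x) dx:
  antiderivative F(x) = -1/x.
  As x -> infinity, F(x) -> 0 (since p = 2 > 1).
  So int = F(infinity) - F(1) = 0 - (-1) = 1.
  Finite, so by the integral test, the series converges.

converges


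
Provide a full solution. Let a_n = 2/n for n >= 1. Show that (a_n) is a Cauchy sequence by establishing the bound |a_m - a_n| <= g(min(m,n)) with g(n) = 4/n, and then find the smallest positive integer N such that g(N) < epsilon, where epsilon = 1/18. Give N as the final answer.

For any m, n >= 1, by the triangle inequality:
|a_m - a_n| = |2/m - 2/n| <= 2*1/m + 2*1/n <= 4/min(m,n).
So g(n) = 4/n bounds the Cauchy difference. Since g(n) -> 0, (a_n) is Cauchy.
Now solve g(N) < 1/18: 4/N < 1/18 <=> N > 4 / (1/18) = 72.
The smallest integer strictly greater than 72 is N = 73.
Check: g(73) = 4/73 = 4/73 < 1/18; g(72) = 1/18 >= 1/18. So N = 73.

73


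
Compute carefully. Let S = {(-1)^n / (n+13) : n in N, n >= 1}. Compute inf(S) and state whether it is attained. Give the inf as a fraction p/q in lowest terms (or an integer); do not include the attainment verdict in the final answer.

Analysis:
- Values: -1/14, 1/15, -1/16, 1/17, -1/18, ...
- Positive terms (even n): 1/(2+13), 1/(4+13), ... decreasing -> max = 1/15 (n=2).
- Negative terms (odd n): -1/(1+13), -1/(3+13), ... increasing -> min = -1/14 (n=1).
- So sup = 1/15 (attained at n=2); inf = -1/14 (attained at n=1).
Conclusion: inf(S) = -1/14, attained in S.

-1/14


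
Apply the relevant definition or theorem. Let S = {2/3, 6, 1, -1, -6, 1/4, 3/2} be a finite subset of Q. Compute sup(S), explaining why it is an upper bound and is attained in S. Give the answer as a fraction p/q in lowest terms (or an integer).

S is finite, so sup(S) = max(S).
Sorted decreasing:
6, 3/2, 1, 2/3, 1/4, -1, -6
The extremum is 6.
For every x in S, x <= 6. And 6 is in S, so it is attained.
Therefore sup(S) = 6.

6


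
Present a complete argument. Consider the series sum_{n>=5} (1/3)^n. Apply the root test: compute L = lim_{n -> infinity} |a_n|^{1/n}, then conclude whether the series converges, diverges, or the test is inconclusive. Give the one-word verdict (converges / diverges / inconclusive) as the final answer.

Let a_n denote the general term. Form |a_n|^(1/n) and simplify:
|a_n|^(1/n) = 1/3
Take the limit as n -> infinity: L = 1/3.
Since L = 1/3 < 1, the root test implies convergence.

converges


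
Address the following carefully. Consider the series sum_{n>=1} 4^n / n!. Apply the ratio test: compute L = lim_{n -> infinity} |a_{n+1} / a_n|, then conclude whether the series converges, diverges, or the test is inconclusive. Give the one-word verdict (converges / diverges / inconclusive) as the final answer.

Let a_n denote the general term. Form the ratio a_{n+1}/a_n and simplify:
a_{n+1}/a_n = 4/(n + 1)
Take the limit as n -> infinity: L = 0.
Since L = 0 < 1, the ratio test implies the series converges.

converges


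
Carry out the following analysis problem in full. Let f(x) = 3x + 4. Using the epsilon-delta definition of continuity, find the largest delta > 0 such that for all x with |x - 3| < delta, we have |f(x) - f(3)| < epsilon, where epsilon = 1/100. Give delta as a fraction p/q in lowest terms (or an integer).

We compute f(3) = 3*(3) + 4 = 13.
|f(x) - f(3)| = |3x + 4 - (13)| = |3(x - 3)| = 3|x - 3|.
We need 3|x - 3| < 1/100, i.e. |x - 3| < 1/100 / 3 = 1/300.
So any delta <= 1/300 works. Conversely, if delta > 1/300, then x = 3 + 1/300 satisfies |x - 3| = 1/300 < delta but |f(x) - f(3)| = 3 * 1/300 = 1/100, which is not < 1/100; so no larger delta works.
Hence the largest such delta is 1/300.

1/300


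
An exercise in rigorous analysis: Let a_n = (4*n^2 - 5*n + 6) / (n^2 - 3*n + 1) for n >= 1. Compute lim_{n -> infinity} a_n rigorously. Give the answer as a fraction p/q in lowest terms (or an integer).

Divide numerator and denominator by n^2, the highest power:
numerator / n^2 = 4 - 5/n + 6/n^2
denominator / n^2 = 1 - 3/n + n^(-2)
As n -> infinity, all terms of the form c/n^k (k >= 1) tend to 0.
So numerator / n^2 -> 4 and denominator / n^2 -> 1.
Therefore lim a_n = 4.

4


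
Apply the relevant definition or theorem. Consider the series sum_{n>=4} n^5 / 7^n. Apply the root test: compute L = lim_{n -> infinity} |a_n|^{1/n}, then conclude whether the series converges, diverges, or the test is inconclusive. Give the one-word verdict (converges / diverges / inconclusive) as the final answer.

Let a_n denote the general term. Form |a_n|^(1/n) and simplify:
|a_n|^(1/n) = n^(5/n)/7
Take the limit as n -> infinity: L = 1/7.
Since L = 1/7 < 1, the root test implies convergence.

converges


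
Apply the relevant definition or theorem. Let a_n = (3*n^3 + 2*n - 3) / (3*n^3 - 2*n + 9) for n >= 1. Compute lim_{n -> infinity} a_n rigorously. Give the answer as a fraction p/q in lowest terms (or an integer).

Divide numerator and denominator by n^3, the highest power:
numerator / n^3 = 3 + 2/n^2 - 3/n^3
denominator / n^3 = 3 - 2/n^2 + 9/n^3
As n -> infinity, all terms of the form c/n^k (k >= 1) tend to 0.
So numerator / n^3 -> 3 and denominator / n^3 -> 3.
Therefore lim a_n = 1.

1


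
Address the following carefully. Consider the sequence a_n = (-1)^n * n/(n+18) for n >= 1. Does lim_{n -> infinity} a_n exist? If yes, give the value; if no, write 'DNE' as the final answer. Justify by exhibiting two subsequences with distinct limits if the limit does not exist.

Examine the behaviour of a_n along subsequences.
a_{2k} = 2k/(2k+18) -> 1. a_{2k+1} = -(2k+1)/(2k+19) -> -1.
Since these two subsequential limits are 1 and -1, distinct, the full sequence cannot converge (a convergent sequence has all subsequences tending to the same limit). So lim a_n does not exist.

DNE


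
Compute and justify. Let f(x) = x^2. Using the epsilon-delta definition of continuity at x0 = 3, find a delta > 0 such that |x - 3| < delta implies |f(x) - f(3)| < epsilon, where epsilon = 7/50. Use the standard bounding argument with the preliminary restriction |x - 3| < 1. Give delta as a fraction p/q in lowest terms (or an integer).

Factor: |x^2 - (3)^2| = |x - 3| * |x + 3|.
Impose |x - 3| < 1 first. Then |x + 3| = |(x - 3) + 2*(3)| <= |x - 3| + 2*|3| < 1 + 6 = 7.
So |x^2 - (3)^2| < delta * 7.
We need delta * 7 <= 7/50, i.e. delta <= 7/50/7 = 1/50.
Since 1/50 < 1, this is tighter than 1; take delta = 1/50.
So delta = 1/50 works.

1/50


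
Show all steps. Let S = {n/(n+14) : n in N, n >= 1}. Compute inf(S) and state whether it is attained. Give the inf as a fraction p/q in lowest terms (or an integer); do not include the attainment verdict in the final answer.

Analysis:
- Values: 1/15, 1/8, 3/17, 2/9, ... strictly increasing.
- Minimum is 1/15 (n=1); inf = 1/15 (attained).
- n/(n+14) = 1 - 14/(n+14) -> 1 from below as n -> infinity, and never equals 1.
- So sup = 1 (not attained).
Conclusion: inf(S) = 1/15, attained in S.

1/15


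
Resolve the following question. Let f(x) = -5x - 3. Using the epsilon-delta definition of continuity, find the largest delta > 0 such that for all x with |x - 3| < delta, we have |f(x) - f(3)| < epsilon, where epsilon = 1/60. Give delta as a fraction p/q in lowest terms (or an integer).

We compute f(3) = -5*(3) - 3 = -18.
|f(x) - f(3)| = |-5x - 3 - (-18)| = |-5(x - 3)| = 5|x - 3|.
We need 5|x - 3| < 1/60, i.e. |x - 3| < 1/60 / 5 = 1/300.
So any delta <= 1/300 works. Conversely, if delta > 1/300, then x = 3 + 1/300 satisfies |x - 3| = 1/300 < delta but |f(x) - f(3)| = 5 * 1/300 = 1/60, which is not < 1/60; so no larger delta works.
Hence the largest such delta is 1/300.

1/300


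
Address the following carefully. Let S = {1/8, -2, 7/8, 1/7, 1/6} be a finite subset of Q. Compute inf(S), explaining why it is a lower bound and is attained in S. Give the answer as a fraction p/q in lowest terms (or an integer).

S is finite, so inf(S) = min(S).
Sorted increasing:
-2, 1/8, 1/7, 1/6, 7/8
The extremum is -2.
For every x in S, x >= -2. And -2 is in S, so it is attained.
Therefore inf(S) = -2.

-2


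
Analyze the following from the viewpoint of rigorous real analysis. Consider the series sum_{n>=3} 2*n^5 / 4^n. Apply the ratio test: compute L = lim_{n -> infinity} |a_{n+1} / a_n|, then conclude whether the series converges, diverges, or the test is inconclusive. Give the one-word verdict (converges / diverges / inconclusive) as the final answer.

Let a_n denote the general term. Form the ratio a_{n+1}/a_n and simplify:
a_{n+1}/a_n = (n + 1)^5/(4*n^5)
Take the limit as n -> infinity: L = 1/4.
Since L = 1/4 < 1, the ratio test implies the series converges.

converges


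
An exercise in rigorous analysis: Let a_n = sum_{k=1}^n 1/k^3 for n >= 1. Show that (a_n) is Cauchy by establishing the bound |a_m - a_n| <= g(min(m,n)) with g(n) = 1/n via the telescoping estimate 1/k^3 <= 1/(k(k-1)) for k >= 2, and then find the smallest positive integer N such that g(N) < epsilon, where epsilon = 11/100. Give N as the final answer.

For m > n >= 1: |a_m - a_n| = sum_{k=n+1}^m 1/k^3.
Use 1/k^3 <= 1/(k(k-1)) = 1/(k-1) - 1/k for k >= 2 (which holds since k^3 >= k^2 >= k(k-1) for k >= 2):
sum_{k=n+1}^m 1/k^3 <= sum_{k=n+1}^m (1/(k-1) - 1/k) = 1/n - 1/m <= 1/n.
By symmetry the same bound holds with n,m swapped, so |a_m - a_n| <= 1/min(m,n) = g(min(m,n)). Since g(n) -> 0, (a_n) is Cauchy.
Now solve g(N) < 11/100: 1/N < 11/100 <=> N > 1/(11/100) = 100/11.
The smallest integer strictly greater than 100/11 is N = 10.
Check: g(10) = 1/10 < 11/100; g(9) = 1/9 >= 11/100. So N = 10.

10


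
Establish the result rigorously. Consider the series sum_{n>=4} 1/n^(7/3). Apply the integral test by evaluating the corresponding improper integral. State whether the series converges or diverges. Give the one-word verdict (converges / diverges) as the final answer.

Let f(x) = x^(-7/3). Then f is positive, continuous, and decreasing on [4, infinity), so the integral test applies.
Compute the improper integral int_{4}^infinity f(x) dx:
  antiderivative F(x) = -3/(4*x^(4/3)).
  As x -> infinity, F(x) -> 0 (since p = 7/3 > 1).
  So int = F(infinity) - F(4) = 0 - (-3*2^(1/3)/32) = 3*2^(1/3)/32.
  Finite, so by the integral test, the series converges.

converges


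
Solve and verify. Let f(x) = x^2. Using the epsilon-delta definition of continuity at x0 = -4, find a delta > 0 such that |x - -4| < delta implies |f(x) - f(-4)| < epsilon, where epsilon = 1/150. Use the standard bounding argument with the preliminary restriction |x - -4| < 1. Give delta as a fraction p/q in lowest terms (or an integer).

Factor: |x^2 - (-4)^2| = |x - -4| * |x + -4|.
Impose |x - -4| < 1 first. Then |x + -4| = |(x - -4) + 2*(-4)| <= |x - -4| + 2*|-4| < 1 + 8 = 9.
So |x^2 - (-4)^2| < delta * 9.
We need delta * 9 <= 1/150, i.e. delta <= 1/150/9 = 1/1350.
Since 1/1350 < 1, this is tighter than 1; take delta = 1/1350.
So delta = 1/1350 works.

1/1350


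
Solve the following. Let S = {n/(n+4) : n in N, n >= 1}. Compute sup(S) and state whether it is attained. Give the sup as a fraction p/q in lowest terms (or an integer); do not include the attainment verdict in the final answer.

Analysis:
- Values: 1/5, 1/3, 3/7, 1/2, ... strictly increasing.
- Minimum is 1/5 (n=1); inf = 1/5 (attained).
- n/(n+4) = 1 - 4/(n+4) -> 1 from below as n -> infinity, and never equals 1.
- So sup = 1 (not attained).
Conclusion: sup(S) = 1, not attained in S.

1


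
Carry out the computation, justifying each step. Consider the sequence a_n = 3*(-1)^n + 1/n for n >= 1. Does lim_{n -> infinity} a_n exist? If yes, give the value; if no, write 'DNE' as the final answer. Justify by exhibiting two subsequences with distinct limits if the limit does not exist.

Examine the behaviour of a_n along subsequences.
a_{2k} = 3 + 1/(2k) -> 3. a_{2k+1} = -3 + 1/(2k+1) -> -3.
Since these two subsequential limits are 3 and -3, distinct, the full sequence cannot converge (a convergent sequence has all subsequences tending to the same limit). So lim a_n does not exist.

DNE


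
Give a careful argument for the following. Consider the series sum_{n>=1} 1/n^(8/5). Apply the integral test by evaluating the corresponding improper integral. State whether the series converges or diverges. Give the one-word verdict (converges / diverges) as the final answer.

Let f(x) = x^(-8/5). Then f is positive, continuous, and decreasing on [1, infinity), so the integral test applies.
Compute the improper integral int_{1}^infinity f(x) dx:
  antiderivative F(x) = -5/(3*x^(3/5)).
  As x -> infinity, F(x) -> 0 (since p = 8/5 > 1).
  So int = F(infinity) - F(1) = 0 - (-5/3) = 5/3.
  Finite, so by the integral test, the series converges.

converges


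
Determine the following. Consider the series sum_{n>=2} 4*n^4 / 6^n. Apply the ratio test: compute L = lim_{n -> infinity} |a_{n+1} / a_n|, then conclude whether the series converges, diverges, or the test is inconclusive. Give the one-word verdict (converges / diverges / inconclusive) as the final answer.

Let a_n denote the general term. Form the ratio a_{n+1}/a_n and simplify:
a_{n+1}/a_n = (n + 1)^4/(6*n^4)
Take the limit as n -> infinity: L = 1/6.
Since L = 1/6 < 1, the ratio test implies the series converges.

converges


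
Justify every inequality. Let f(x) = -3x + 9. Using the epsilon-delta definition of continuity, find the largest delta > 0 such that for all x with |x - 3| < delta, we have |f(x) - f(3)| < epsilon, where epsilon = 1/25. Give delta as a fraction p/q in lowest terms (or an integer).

We compute f(3) = -3*(3) + 9 = 0.
|f(x) - f(3)| = |-3x + 9 - (0)| = |-3(x - 3)| = 3|x - 3|.
We need 3|x - 3| < 1/25, i.e. |x - 3| < 1/25 / 3 = 1/75.
So any delta <= 1/75 works. Conversely, if delta > 1/75, then x = 3 + 1/75 satisfies |x - 3| = 1/75 < delta but |f(x) - f(3)| = 3 * 1/75 = 1/25, which is not < 1/25; so no larger delta works.
Hence the largest such delta is 1/75.

1/75


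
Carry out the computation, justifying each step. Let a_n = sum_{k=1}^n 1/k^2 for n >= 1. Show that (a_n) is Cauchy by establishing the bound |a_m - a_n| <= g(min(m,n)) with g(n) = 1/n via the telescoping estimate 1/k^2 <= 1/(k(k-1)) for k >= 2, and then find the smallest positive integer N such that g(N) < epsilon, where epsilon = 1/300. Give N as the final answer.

For m > n >= 1: |a_m - a_n| = sum_{k=n+1}^m 1/k^2.
Use 1/k^2 <= 1/(k(k-1)) = 1/(k-1) - 1/k for k >= 2:
sum_{k=n+1}^m 1/k^2 <= sum_{k=n+1}^m (1/(k-1) - 1/k) = 1/n - 1/m <= 1/n.
By symmetry the same bound holds with n,m swapped, so |a_m - a_n| <= 1/min(m,n) = g(min(m,n)). Since g(n) -> 0, (a_n) is Cauchy.
Now solve g(N) < 1/300: 1/N < 1/300 <=> N > 1/(1/300) = 300.
The smallest integer strictly greater than 300 is N = 301.
Check: g(301) = 1/301 < 1/300; g(300) = 1/300 >= 1/300. So N = 301.

301
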